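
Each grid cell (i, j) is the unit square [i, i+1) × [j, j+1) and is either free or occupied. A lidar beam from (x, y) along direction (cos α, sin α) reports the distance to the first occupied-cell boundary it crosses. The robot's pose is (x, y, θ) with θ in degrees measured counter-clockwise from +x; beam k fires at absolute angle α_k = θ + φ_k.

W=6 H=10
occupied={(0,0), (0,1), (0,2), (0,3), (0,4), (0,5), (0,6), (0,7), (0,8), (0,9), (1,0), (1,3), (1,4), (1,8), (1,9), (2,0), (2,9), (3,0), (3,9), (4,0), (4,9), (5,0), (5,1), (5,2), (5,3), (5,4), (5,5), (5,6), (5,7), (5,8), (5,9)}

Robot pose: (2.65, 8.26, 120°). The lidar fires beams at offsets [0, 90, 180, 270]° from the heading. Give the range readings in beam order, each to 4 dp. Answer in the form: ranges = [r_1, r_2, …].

ranges = [0.8545, 1.9053, 4.7000, 1.4800]

beam 1: φ=0°, α=120°
  direction (-0.5000, 0.8660); cell (2,8); t to first gridline: x 1.3000, y 0.8545 (then +2.0000 / +1.1547)
    (2,9) via y @ 0.8545  # hit
  → r_1 = 0.8545
beam 2: φ=90°, α=210°
  direction (-0.8660, -0.5000); cell (2,8); t to first gridline: x 0.7506, y 0.5200 (then +1.1547 / +2.0000)
    (2,7) via y @ 0.5200
    (1,7) via x @ 0.7506
    (0,7) via x @ 1.9053  # hit
  → r_2 = 1.9053
beam 3: φ=180°, α=300°
  direction (0.5000, -0.8660); cell (2,8); t to first gridline: x 0.7000, y 0.3002 (then +2.0000 / +1.1547)
    (2,7) via y @ 0.3002
    (3,7) via x @ 0.7000
    (3,6) via y @ 1.4549
    (3,5) via y @ 2.6096
    (4,5) via x @ 2.7000
    (4,4) via y @ 3.7643
    (5,4) via x @ 4.7000  # hit
  → r_3 = 4.7000
beam 4: φ=270°, α=30°
  direction (0.8660, 0.5000); cell (2,8); t to first gridline: x 0.4041, y 1.4800 (then +1.1547 / +2.0000)
    (3,8) via x @ 0.4041
    (3,9) via y @ 1.4800  # hit
  → r_4 = 1.4800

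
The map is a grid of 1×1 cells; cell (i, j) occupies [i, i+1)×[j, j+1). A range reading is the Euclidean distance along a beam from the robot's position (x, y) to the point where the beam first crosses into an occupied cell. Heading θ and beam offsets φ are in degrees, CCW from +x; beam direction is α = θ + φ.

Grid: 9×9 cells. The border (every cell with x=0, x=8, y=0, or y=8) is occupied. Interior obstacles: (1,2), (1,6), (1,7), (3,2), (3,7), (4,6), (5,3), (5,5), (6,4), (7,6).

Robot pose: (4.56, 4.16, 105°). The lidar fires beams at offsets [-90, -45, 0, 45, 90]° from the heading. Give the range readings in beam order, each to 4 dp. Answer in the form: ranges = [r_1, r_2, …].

beam 1: φ=-90°, α=15°
  direction (0.9659, 0.2588); cell (4,4); t to first gridline: x 0.4555, y 3.2455 (then +1.0353 / +3.8637)
    (5,4) via x @ 0.4555
    (6,4) via x @ 1.4908  # hit
  → r_1 = 1.4908
beam 2: φ=-45°, α=60°
  direction (0.5000, 0.8660); cell (4,4); t to first gridline: x 0.8800, y 0.9699 (then +2.0000 / +1.1547)
    (5,4) via x @ 0.8800
    (5,5) via y @ 0.9699  # hit
  → r_2 = 0.9699
beam 3: φ=0°, α=105°
  direction (-0.2588, 0.9659); cell (4,4); t to first gridline: x 2.1637, y 0.8696 (then +3.8637 / +1.0353)
    (4,5) via y @ 0.8696
    (4,6) via y @ 1.9049  # hit
  → r_3 = 1.9049
beam 4: φ=45°, α=150°
  direction (-0.8660, 0.5000); cell (4,4); t to first gridline: x 0.6466, y 1.6800 (then +1.1547 / +2.0000)
    (3,4) via x @ 0.6466
    (3,5) via y @ 1.6800
    (2,5) via x @ 1.8013
    (1,5) via x @ 2.9560
    (1,6) via y @ 3.6800  # hit
  → r_4 = 3.6800
beam 5: φ=90°, α=195°
  direction (-0.9659, -0.2588); cell (4,4); t to first gridline: x 0.5798, y 0.6182 (then +1.0353 / +3.8637)
    (3,4) via x @ 0.5798
    (3,3) via y @ 0.6182
    (2,3) via x @ 1.6150
    (1,3) via x @ 2.6503
    (0,3) via x @ 3.6856  # hit
  → r_5 = 3.6856

ranges = [1.4908, 0.9699, 1.9049, 3.6800, 3.6856]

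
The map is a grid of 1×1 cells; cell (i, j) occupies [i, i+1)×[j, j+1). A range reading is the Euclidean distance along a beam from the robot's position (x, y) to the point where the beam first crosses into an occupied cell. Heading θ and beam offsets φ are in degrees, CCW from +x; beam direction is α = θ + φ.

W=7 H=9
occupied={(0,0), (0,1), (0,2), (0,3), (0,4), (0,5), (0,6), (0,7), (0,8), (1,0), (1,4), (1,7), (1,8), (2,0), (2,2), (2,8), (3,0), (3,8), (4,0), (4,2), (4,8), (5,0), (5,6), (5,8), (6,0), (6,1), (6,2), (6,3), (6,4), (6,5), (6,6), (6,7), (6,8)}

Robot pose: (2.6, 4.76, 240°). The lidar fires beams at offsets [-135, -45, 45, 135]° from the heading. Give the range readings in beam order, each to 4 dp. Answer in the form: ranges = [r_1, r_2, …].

beam 1: φ=-135°, α=105°
  cosα=-0.2588 sinα=0.9659 | (2,4) | tMaxX 2.3182 tMaxY 0.2485 | tΔX 3.8637 tΔY 1.0353
    t=0.2485 [y] (2,5)
    t=1.2837 [y] (2,6)
    t=2.3182 [x] (1,6)
    t=2.3190 [y] (1,7) — stop
  → r_1 = 2.3190
beam 2: φ=-45°, α=195°
  cosα=-0.9659 sinα=-0.2588 | (2,4) | tMaxX 0.6212 tMaxY 2.9364 | tΔX 1.0353 tΔY 3.8637
    t=0.6212 [x] (1,4) — stop
  → r_2 = 0.6212
beam 3: φ=45°, α=285°
  cosα=0.2588 sinα=-0.9659 | (2,4) | tMaxX 1.5455 tMaxY 0.7868 | tΔX 3.8637 tΔY 1.0353
    t=0.7868 [y] (2,3)
    t=1.5455 [x] (3,3)
    t=1.8221 [y] (3,2)
    t=2.8574 [y] (3,1)
    t=3.8926 [y] (3,0) — stop
  → r_3 = 3.8926
beam 4: φ=135°, α=15°
  cosα=0.9659 sinα=0.2588 | (2,4) | tMaxX 0.4141 tMaxY 0.9273 | tΔX 1.0353 tΔY 3.8637
    t=0.4141 [x] (3,4)
    t=0.9273 [y] (3,5)
    t=1.4494 [x] (4,5)
    t=2.4847 [x] (5,5)
    t=3.5199 [x] (6,5) — stop
  → r_4 = 3.5199

ranges = [2.3190, 0.6212, 3.8926, 3.5199]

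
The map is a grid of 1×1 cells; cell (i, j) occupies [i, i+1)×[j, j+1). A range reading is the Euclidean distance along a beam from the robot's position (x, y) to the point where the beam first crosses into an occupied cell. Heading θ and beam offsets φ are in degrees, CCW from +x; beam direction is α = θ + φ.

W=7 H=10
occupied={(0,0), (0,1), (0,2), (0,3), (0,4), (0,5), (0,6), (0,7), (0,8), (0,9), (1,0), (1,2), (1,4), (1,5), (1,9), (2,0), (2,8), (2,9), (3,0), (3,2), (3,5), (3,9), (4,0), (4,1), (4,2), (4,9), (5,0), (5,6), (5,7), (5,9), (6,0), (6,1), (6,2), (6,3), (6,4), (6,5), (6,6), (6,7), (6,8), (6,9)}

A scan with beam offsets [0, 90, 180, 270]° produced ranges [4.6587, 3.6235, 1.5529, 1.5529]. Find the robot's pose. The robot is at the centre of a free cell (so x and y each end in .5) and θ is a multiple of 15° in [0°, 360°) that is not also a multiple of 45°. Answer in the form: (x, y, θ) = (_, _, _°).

(x, y, θ) = (4.5, 4.5, 105°)

The pose lattice has 30·16 = 480 candidates. Test each by forward raycasting.
  (3.5, 1.5, 195°): beam 1 = 1.9319 ≠ 4.6587 ✗
  (2.5, 5.5, 210°): beam 1 = 0.5774 ≠ 4.6587 ✗
  (4.5, 7.5, 150°): beam 1 = 1.7321 ≠ 4.6587 ✗
  (5.5, 2.5, 120°): beam 1 = 3.0000 ≠ 4.6587 ✗
  …
  (4.5, 4.5, 105°): r_1=4.6587, r_2=3.6235, r_3=1.5529, r_4=1.5529 — all match ✓
Only this pose fits every beam.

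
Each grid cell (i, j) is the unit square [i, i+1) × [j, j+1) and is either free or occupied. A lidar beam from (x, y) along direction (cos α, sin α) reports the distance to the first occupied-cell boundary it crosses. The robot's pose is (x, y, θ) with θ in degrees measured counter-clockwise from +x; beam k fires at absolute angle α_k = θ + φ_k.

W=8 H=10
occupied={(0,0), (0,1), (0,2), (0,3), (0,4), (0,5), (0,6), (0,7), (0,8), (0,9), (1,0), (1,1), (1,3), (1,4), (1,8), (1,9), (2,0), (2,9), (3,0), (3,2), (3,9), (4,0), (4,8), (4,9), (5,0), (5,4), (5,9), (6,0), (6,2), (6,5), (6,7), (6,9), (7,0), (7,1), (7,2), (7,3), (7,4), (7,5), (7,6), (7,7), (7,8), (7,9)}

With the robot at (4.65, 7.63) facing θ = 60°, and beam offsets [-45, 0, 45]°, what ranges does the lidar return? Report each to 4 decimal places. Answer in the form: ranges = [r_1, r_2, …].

beam 1: φ=-45°, α=15°
  cosα=0.9659 sinα=0.2588 | (4,7) | tMaxX 0.3623 tMaxY 1.4296 | tΔX 1.0353 tΔY 3.8637
    t=0.3623 [x] (5,7)
    t=1.3976 [x] (6,7) — stop
  → r_1 = 1.3976
beam 2: φ=0°, α=60°
  cosα=0.5000 sinα=0.8660 | (4,7) | tMaxX 0.7000 tMaxY 0.4272 | tΔX 2.0000 tΔY 1.1547
    t=0.4272 [y] (4,8) — stop
  → r_2 = 0.4272
beam 3: φ=45°, α=105°
  cosα=-0.2588 sinα=0.9659 | (4,7) | tMaxX 2.5114 tMaxY 0.3831 | tΔX 3.8637 tΔY 1.0353
    t=0.3831 [y] (4,8) — stop
  → r_3 = 0.3831

ranges = [1.3976, 0.4272, 0.3831]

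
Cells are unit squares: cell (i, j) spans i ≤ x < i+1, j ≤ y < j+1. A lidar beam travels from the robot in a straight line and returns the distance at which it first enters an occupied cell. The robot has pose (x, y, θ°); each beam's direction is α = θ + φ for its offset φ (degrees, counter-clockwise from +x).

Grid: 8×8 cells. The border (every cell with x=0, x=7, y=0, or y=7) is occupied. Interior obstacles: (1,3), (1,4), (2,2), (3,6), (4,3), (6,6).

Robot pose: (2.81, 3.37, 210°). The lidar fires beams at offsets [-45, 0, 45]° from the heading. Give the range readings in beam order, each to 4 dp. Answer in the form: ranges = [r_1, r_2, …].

ranges = [0.8386, 0.7400, 0.3831]

beam 1: φ=-45°, α=165°
  cosα=-0.9659 sinα=0.2588 | (2,3) | tMaxX 0.8386 tMaxY 2.4341 | tΔX 1.0353 tΔY 3.8637
    t=0.8386 [x] (1,3) — stop
  → r_1 = 0.8386
beam 2: φ=0°, α=210°
  cosα=-0.8660 sinα=-0.5000 | (2,3) | tMaxX 0.9353 tMaxY 0.7400 | tΔX 1.1547 tΔY 2.0000
    t=0.7400 [y] (2,2) — stop
  → r_2 = 0.7400
beam 3: φ=45°, α=255°
  cosα=-0.2588 sinα=-0.9659 | (2,3) | tMaxX 3.1296 tMaxY 0.3831 | tΔX 3.8637 tΔY 1.0353
    t=0.3831 [y] (2,2) — stop
  → r_3 = 0.3831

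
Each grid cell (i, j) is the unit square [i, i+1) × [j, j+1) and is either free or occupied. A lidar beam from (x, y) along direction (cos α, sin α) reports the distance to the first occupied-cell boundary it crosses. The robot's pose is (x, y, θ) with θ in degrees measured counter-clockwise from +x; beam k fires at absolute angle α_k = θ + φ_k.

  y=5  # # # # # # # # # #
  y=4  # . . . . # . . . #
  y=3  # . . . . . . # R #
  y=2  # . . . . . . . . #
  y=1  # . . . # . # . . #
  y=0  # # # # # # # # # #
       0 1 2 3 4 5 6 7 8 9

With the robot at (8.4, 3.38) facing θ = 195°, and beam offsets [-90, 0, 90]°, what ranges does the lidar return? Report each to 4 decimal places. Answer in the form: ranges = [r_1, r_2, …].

ranges = [1.6771, 0.4141, 2.3182]

beam 1: φ=-90°, α=105°
  cosα=-0.2588 sinα=0.9659 | (8,3) | tMaxX 1.5455 tMaxY 0.6419 | tΔX 3.8637 tΔY 1.0353
    t=0.6419 [y] (8,4)
    t=1.5455 [x] (7,4)
    t=1.6771 [y] (7,5) — stop
  → r_1 = 1.6771
beam 2: φ=0°, α=195°
  cosα=-0.9659 sinα=-0.2588 | (8,3) | tMaxX 0.4141 tMaxY 1.4682 | tΔX 1.0353 tΔY 3.8637
    t=0.4141 [x] (7,3) — stop
  → r_2 = 0.4141
beam 3: φ=90°, α=285°
  cosα=0.2588 sinα=-0.9659 | (8,3) | tMaxX 2.3182 tMaxY 0.3934 | tΔX 3.8637 tΔY 1.0353
    t=0.3934 [y] (8,2)
    t=1.4287 [y] (8,1)
    t=2.3182 [x] (9,1) — stop
  → r_3 = 2.3182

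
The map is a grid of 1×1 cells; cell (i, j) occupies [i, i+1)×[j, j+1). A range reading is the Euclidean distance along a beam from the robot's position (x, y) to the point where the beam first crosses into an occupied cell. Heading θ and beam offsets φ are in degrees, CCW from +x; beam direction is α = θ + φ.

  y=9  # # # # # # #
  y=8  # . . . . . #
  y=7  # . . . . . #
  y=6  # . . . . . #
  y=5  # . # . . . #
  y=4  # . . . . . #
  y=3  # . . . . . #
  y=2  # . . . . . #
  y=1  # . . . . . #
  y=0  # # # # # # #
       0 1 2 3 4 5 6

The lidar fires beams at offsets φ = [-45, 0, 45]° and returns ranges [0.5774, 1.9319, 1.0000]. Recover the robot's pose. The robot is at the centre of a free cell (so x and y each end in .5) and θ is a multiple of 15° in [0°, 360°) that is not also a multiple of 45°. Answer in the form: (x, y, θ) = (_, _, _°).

(x, y, θ) = (1.5, 6.5, 255°)

The pose lattice has 39·16 = 624 candidates. Test each by forward raycasting.
  (2.5, 8.5, 300°): beam 1 = 5.7956 ≠ 0.5774 ✗
  (5.5, 7.5, 330°): beam 1 = 1.9319 ≠ 0.5774 ✗
  (5.5, 3.5, 75°): beam 3 = 6.3509 ≠ 1.0000 ✗
  (3.5, 1.5, 105°): beam 1 = 5.0000 ≠ 0.5774 ✗
  …
  (1.5, 6.5, 255°): r_1=0.5774, r_2=1.9319, r_3=1.0000 — all match ✓
Unique over the lattice → pose = (1.5, 6.5, 255°).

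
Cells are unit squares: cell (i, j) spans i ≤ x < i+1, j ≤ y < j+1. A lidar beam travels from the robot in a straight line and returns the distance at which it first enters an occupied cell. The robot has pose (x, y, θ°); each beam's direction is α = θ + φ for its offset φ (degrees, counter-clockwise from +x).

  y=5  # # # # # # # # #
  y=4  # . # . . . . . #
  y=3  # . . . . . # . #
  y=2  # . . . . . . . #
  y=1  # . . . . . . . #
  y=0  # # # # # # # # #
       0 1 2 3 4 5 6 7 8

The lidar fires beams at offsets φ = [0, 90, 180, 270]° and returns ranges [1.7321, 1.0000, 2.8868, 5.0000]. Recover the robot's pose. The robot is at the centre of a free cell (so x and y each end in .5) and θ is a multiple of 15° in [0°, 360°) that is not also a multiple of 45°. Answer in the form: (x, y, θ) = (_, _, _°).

(x, y, θ) = (3.5, 3.5, 60°)

Enumerate (i+0.5, j+0.5, θ) over the 26 free cells and 16 admissible headings. For each, cast all 4 beams and compare to the given ranges.
  (3.5, 4.5, 75°): beam 1 = 0.5176 ≠ 1.7321 ✗
  (6.5, 1.5, 285°): beam 1 = 0.5176 ≠ 1.7321 ✗
  (5.5, 1.5, 255°): beam 1 = 0.5176 ≠ 1.7321 ✗
  (3.5, 2.5, 285°): beam 1 = 1.5529 ≠ 1.7321 ✗
  …
  (3.5, 3.5, 60°): r_1=1.7321, r_2=1.0000, r_3=2.8868, r_4=5.0000 — all match ✓
Only this pose fits every beam.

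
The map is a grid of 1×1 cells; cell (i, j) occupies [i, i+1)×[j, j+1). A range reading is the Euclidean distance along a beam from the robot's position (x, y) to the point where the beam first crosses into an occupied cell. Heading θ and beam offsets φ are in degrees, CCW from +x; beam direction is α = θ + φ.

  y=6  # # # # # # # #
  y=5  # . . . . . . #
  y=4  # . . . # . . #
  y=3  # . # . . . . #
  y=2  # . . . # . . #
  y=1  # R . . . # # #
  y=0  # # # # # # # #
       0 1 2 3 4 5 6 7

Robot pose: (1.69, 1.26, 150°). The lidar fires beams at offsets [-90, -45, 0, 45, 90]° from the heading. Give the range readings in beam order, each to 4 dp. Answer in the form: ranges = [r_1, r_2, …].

beam 1: φ=-90°, α=60°
  cosα=0.5000 sinα=0.8660 | (1,1) | tMaxX 0.6200 tMaxY 0.8545 | tΔX 2.0000 tΔY 1.1547
    t=0.6200 [x] (2,1)
    t=0.8545 [y] (2,2)
    t=2.0092 [y] (2,3) — stop
  → r_1 = 2.0092
beam 2: φ=-45°, α=105°
  cosα=-0.2588 sinα=0.9659 | (1,1) | tMaxX 2.6660 tMaxY 0.7661 | tΔX 3.8637 tΔY 1.0353
    t=0.7661 [y] (1,2)
    t=1.8014 [y] (1,3)
    t=2.6660 [x] (0,3) — stop
  → r_2 = 2.6660
beam 3: φ=0°, α=150°
  cosα=-0.8660 sinα=0.5000 | (1,1) | tMaxX 0.7967 tMaxY 1.4800 | tΔX 1.1547 tΔY 2.0000
    t=0.7967 [x] (0,1) — stop
  → r_3 = 0.7967
beam 4: φ=45°, α=195°
  cosα=-0.9659 sinα=-0.2588 | (1,1) | tMaxX 0.7143 tMaxY 1.0046 | tΔX 1.0353 tΔY 3.8637
    t=0.7143 [x] (0,1) — stop
  → r_4 = 0.7143
beam 5: φ=90°, α=240°
  cosα=-0.5000 sinα=-0.8660 | (1,1) | tMaxX 1.3800 tMaxY 0.3002 | tΔX 2.0000 tΔY 1.1547
    t=0.3002 [y] (1,0) — stop
  → r_5 = 0.3002

ranges = [2.0092, 2.6660, 0.7967, 0.7143, 0.3002]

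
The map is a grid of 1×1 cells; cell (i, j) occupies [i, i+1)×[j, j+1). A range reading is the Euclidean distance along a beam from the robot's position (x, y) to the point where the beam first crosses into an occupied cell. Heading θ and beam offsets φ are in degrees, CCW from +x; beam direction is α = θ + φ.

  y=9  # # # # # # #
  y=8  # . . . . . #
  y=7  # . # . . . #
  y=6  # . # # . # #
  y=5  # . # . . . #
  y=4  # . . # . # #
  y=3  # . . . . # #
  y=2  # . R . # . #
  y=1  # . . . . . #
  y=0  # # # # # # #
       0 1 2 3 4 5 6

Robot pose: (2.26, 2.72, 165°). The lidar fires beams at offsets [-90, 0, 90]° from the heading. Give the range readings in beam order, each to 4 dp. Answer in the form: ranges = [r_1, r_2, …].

ranges = [2.3604, 1.3044, 1.7807]

beam 1: φ=-90°, α=75°
  cosα=0.2588 sinα=0.9659 | (2,2) | tMaxX 2.8591 tMaxY 0.2899 | tΔX 3.8637 tΔY 1.0353
    t=0.2899 [y] (2,3)
    t=1.3252 [y] (2,4)
    t=2.3604 [y] (2,5) — stop
  → r_1 = 2.3604
beam 2: φ=0°, α=165°
  cosα=-0.9659 sinα=0.2588 | (2,2) | tMaxX 0.2692 tMaxY 1.0818 | tΔX 1.0353 tΔY 3.8637
    t=0.2692 [x] (1,2)
    t=1.0818 [y] (1,3)
    t=1.3044 [x] (0,3) — stop
  → r_2 = 1.3044
beam 3: φ=90°, α=255°
  cosα=-0.2588 sinα=-0.9659 | (2,2) | tMaxX 1.0046 tMaxY 0.7454 | tΔX 3.8637 tΔY 1.0353
    t=0.7454 [y] (2,1)
    t=1.0046 [x] (1,1)
    t=1.7807 [y] (1,0) — stop
  → r_3 = 1.7807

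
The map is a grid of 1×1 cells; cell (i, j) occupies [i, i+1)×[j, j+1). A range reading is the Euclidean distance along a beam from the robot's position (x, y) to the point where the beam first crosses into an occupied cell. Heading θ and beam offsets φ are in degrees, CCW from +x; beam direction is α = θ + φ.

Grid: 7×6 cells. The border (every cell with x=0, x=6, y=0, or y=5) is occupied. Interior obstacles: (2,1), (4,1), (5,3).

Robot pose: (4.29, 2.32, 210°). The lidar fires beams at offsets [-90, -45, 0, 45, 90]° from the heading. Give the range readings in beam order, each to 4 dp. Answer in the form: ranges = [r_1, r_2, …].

beam 1: φ=-90°, α=120°
  cosα=-0.5000 sinα=0.8660 | (4,2) | tMaxX 0.5800 tMaxY 0.7852 | tΔX 2.0000 tΔY 1.1547
    t=0.5800 [x] (3,2)
    t=0.7852 [y] (3,3)
    t=1.9399 [y] (3,4)
    t=2.5800 [x] (2,4)
    t=3.0946 [y] (2,5) — stop
  → r_1 = 3.0946
beam 2: φ=-45°, α=165°
  cosα=-0.9659 sinα=0.2588 | (4,2) | tMaxX 0.3002 tMaxY 2.6273 | tΔX 1.0353 tΔY 3.8637
    t=0.3002 [x] (3,2)
    t=1.3355 [x] (2,2)
    t=2.3708 [x] (1,2)
    t=2.6273 [y] (1,3)
    t=3.4061 [x] (0,3) — stop
  → r_2 = 3.4061
beam 3: φ=0°, α=210°
  cosα=-0.8660 sinα=-0.5000 | (4,2) | tMaxX 0.3349 tMaxY 0.6400 | tΔX 1.1547 tΔY 2.0000
    t=0.3349 [x] (3,2)
    t=0.6400 [y] (3,1)
    t=1.4896 [x] (2,1) — stop
  → r_3 = 1.4896
beam 4: φ=45°, α=255°
  cosα=-0.2588 sinα=-0.9659 | (4,2) | tMaxX 1.1205 tMaxY 0.3313 | tΔX 3.8637 tΔY 1.0353
    t=0.3313 [y] (4,1) — stop
  → r_4 = 0.3313
beam 5: φ=90°, α=300°
  cosα=0.5000 sinα=-0.8660 | (4,2) | tMaxX 1.4200 tMaxY 0.3695 | tΔX 2.0000 tΔY 1.1547
    t=0.3695 [y] (4,1) — stop
  → r_5 = 0.3695

ranges = [3.0946, 3.4061, 1.4896, 0.3313, 0.3695]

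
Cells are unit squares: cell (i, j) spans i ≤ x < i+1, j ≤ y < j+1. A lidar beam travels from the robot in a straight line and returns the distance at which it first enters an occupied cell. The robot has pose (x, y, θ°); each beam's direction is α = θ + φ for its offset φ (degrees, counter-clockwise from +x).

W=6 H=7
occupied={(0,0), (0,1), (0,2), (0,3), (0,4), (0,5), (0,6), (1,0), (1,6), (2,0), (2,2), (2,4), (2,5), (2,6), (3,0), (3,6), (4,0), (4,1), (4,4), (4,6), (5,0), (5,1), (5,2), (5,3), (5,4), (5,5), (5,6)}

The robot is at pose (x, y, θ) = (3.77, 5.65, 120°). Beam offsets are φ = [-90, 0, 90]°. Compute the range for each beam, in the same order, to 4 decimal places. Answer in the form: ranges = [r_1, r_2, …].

beam 1: φ=-90°, α=30°
  dir = (cos 30°, sin 30°) = (0.8660, 0.5000); from cell (3,5)
  next x-line at t=0.2656, next y-line at t=0.7000; Δt_x=1.1547, Δt_y=2.0000
    x: enter (4,5) at t=0.2656
    y: enter (4,6) at t=0.7000 ← occupied
  → r_1 = 0.7000
beam 2: φ=0°, α=120°
  dir = (cos 120°, sin 120°) = (-0.5000, 0.8660); from cell (3,5)
  next x-line at t=1.5400, next y-line at t=0.4041; Δt_x=2.0000, Δt_y=1.1547
    y: enter (3,6) at t=0.4041 ← occupied
  → r_2 = 0.4041
beam 3: φ=90°, α=210°
  dir = (cos 210°, sin 210°) = (-0.8660, -0.5000); from cell (3,5)
  next x-line at t=0.8891, next y-line at t=1.3000; Δt_x=1.1547, Δt_y=2.0000
    x: enter (2,5) at t=0.8891 ← occupied
  → r_3 = 0.8891

ranges = [0.7000, 0.4041, 0.8891]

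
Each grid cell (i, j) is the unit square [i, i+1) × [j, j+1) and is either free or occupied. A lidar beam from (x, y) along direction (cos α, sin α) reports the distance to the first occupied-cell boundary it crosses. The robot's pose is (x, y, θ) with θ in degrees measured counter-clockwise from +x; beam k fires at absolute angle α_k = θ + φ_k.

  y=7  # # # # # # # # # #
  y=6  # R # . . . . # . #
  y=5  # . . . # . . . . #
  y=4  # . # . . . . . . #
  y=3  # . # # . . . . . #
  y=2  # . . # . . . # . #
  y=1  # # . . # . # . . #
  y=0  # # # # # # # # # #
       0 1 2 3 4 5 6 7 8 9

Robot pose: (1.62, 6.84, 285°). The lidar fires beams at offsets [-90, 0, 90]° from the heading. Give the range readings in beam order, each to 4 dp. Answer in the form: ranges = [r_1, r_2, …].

beam 1: φ=-90°, α=195°
  direction (-0.9659, -0.2588); cell (1,6); t to first gridline: x 0.6419, y 3.2455 (then +1.0353 / +3.8637)
    (0,6) via x @ 0.6419  # hit
  → r_1 = 0.6419
beam 2: φ=0°, α=285°
  direction (0.2588, -0.9659); cell (1,6); t to first gridline: x 1.4682, y 0.8696 (then +3.8637 / +1.0353)
    (1,5) via y @ 0.8696
    (2,5) via x @ 1.4682
    (2,4) via y @ 1.9049  # hit
  → r_2 = 1.9049
beam 3: φ=90°, α=15°
  direction (0.9659, 0.2588); cell (1,6); t to first gridline: x 0.3934, y 0.6182 (then +1.0353 / +3.8637)
    (2,6) via x @ 0.3934  # hit
  → r_3 = 0.3934

ranges = [0.6419, 1.9049, 0.3934]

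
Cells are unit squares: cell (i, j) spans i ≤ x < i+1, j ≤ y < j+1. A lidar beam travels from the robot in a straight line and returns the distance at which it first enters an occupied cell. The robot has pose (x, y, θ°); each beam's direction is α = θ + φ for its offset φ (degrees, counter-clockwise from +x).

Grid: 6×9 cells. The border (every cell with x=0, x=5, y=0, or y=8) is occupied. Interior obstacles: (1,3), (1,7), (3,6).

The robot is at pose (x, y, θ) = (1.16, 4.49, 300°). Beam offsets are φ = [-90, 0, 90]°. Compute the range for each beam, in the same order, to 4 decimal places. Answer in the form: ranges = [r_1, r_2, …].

beam 1: φ=-90°, α=210°
  cosα=-0.8660 sinα=-0.5000 | (1,4) | tMaxX 0.1848 tMaxY 0.9800 | tΔX 1.1547 tΔY 2.0000
    t=0.1848 [x] (0,4) — stop
  → r_1 = 0.1848
beam 2: φ=0°, α=300°
  cosα=0.5000 sinα=-0.8660 | (1,4) | tMaxX 1.6800 tMaxY 0.5658 | tΔX 2.0000 tΔY 1.1547
    t=0.5658 [y] (1,3) — stop
  → r_2 = 0.5658
beam 3: φ=90°, α=30°
  cosα=0.8660 sinα=0.5000 | (1,4) | tMaxX 0.9699 tMaxY 1.0200 | tΔX 1.1547 tΔY 2.0000
    t=0.9699 [x] (2,4)
    t=1.0200 [y] (2,5)
    t=2.1246 [x] (3,5)
    t=3.0200 [y] (3,6) — stop
  → r_3 = 3.0200

ranges = [0.1848, 0.5658, 3.0200]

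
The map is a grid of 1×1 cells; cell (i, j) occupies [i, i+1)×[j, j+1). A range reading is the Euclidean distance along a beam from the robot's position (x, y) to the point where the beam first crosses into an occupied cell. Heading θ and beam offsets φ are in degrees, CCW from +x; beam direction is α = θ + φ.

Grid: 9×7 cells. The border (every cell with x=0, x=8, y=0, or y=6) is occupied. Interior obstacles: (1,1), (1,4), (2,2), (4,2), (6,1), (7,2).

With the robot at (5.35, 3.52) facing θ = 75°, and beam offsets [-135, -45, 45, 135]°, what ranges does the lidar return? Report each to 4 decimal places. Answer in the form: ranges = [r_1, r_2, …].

ranges = [1.7551, 3.0600, 2.8637, 1.0400]

beam 1: φ=-135°, α=300°
  dir = (cos 300°, sin 300°) = (0.5000, -0.8660); from cell (5,3)
  next x-line at t=1.3000, next y-line at t=0.6004; Δt_x=2.0000, Δt_y=1.1547
    y: enter (5,2) at t=0.6004
    x: enter (6,2) at t=1.3000
    y: enter (6,1) at t=1.7551 ← occupied
  → r_1 = 1.7551
beam 2: φ=-45°, α=30°
  dir = (cos 30°, sin 30°) = (0.8660, 0.5000); from cell (5,3)
  next x-line at t=0.7506, next y-line at t=0.9600; Δt_x=1.1547, Δt_y=2.0000
    x: enter (6,3) at t=0.7506
    y: enter (6,4) at t=0.9600
    x: enter (7,4) at t=1.9053
    y: enter (7,5) at t=2.9600
    x: enter (8,5) at t=3.0600 ← occupied
  → r_2 = 3.0600
beam 3: φ=45°, α=120°
  dir = (cos 120°, sin 120°) = (-0.5000, 0.8660); from cell (5,3)
  next x-line at t=0.7000, next y-line at t=0.5543; Δt_x=2.0000, Δt_y=1.1547
    y: enter (5,4) at t=0.5543
    x: enter (4,4) at t=0.7000
    y: enter (4,5) at t=1.7090
    x: enter (3,5) at t=2.7000
    y: enter (3,6) at t=2.8637 ← occupied
  → r_3 = 2.8637
beam 4: φ=135°, α=210°
  dir = (cos 210°, sin 210°) = (-0.8660, -0.5000); from cell (5,3)
  next x-line at t=0.4041, next y-line at t=1.0400; Δt_x=1.1547, Δt_y=2.0000
    x: enter (4,3) at t=0.4041
    y: enter (4,2) at t=1.0400 ← occupied
  → r_4 = 1.0400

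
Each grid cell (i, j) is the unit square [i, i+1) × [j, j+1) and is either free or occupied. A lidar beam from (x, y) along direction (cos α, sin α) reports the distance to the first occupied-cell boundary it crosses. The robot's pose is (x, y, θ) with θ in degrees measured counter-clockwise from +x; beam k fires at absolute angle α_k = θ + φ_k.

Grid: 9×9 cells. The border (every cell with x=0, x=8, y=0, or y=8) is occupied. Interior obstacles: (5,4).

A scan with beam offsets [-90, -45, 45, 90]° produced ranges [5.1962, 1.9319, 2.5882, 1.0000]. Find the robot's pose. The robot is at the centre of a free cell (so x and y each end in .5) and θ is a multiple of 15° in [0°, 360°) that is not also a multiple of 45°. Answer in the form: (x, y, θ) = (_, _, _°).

Candidates: 48 free-cell centres × 16 headings = 768 poses. Raycast each; keep the one whose scan matches to 4 dp.
  (1.5, 1.5, 285°): beam 1 = 0.5176 ≠ 5.1962 ✗
  (2.5, 3.5, 105°): beam 1 = 2.5882 ≠ 5.1962 ✗
  (6.5, 6.5, 210°): beam 1 = 1.7321 ≠ 5.1962 ✗
  …
  (7.5, 3.5, 210°): r_1=5.1962, r_2=1.9319, r_3=2.5882, r_4=1.0000 — all match ✓
Unique over the lattice → pose = (7.5, 3.5, 210°).

(x, y, θ) = (7.5, 3.5, 210°)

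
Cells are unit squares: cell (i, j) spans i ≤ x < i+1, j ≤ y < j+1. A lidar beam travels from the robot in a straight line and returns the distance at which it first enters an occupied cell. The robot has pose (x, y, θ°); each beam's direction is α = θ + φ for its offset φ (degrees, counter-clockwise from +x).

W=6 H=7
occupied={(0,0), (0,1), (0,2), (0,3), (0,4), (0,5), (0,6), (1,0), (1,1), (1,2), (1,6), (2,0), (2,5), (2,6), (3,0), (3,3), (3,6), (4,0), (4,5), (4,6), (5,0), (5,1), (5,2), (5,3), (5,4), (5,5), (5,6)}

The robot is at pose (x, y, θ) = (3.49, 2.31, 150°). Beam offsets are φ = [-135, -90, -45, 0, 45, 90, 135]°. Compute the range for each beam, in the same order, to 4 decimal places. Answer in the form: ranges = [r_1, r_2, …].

ranges = [1.5633, 0.7967, 0.7143, 2.8752, 1.5426, 1.5127, 1.3562]

beam 1: φ=-135°, α=15°
  direction (0.9659, 0.2588); cell (3,2); t to first gridline: x 0.5280, y 2.6660 (then +1.0353 / +3.8637)
    (4,2) via x @ 0.5280
    (5,2) via x @ 1.5633  # hit
  → r_1 = 1.5633
beam 2: φ=-90°, α=60°
  direction (0.5000, 0.8660); cell (3,2); t to first gridline: x 1.0200, y 0.7967 (then +2.0000 / +1.1547)
    (3,3) via y @ 0.7967  # hit
  → r_2 = 0.7967
beam 3: φ=-45°, α=105°
  direction (-0.2588, 0.9659); cell (3,2); t to first gridline: x 1.8932, y 0.7143 (then +3.8637 / +1.0353)
    (3,3) via y @ 0.7143  # hit
  → r_3 = 0.7143
beam 4: φ=0°, α=150°
  direction (-0.8660, 0.5000); cell (3,2); t to first gridline: x 0.5658, y 1.3800 (then +1.1547 / +2.0000)
    (2,2) via x @ 0.5658
    (2,3) via y @ 1.3800
    (1,3) via x @ 1.7205
    (0,3) via x @ 2.8752  # hit
  → r_4 = 2.8752
beam 5: φ=45°, α=195°
  direction (-0.9659, -0.2588); cell (3,2); t to first gridline: x 0.5073, y 1.1977 (then +1.0353 / +3.8637)
    (2,2) via x @ 0.5073
    (2,1) via y @ 1.1977
    (1,1) via x @ 1.5426  # hit
  → r_5 = 1.5426
beam 6: φ=90°, α=240°
  direction (-0.5000, -0.8660); cell (3,2); t to first gridline: x 0.9800, y 0.3580 (then +2.0000 / +1.1547)
    (3,1) via y @ 0.3580
    (2,1) via x @ 0.9800
    (2,0) via y @ 1.5127  # hit
  → r_6 = 1.5127
beam 7: φ=135°, α=285°
  direction (0.2588, -0.9659); cell (3,2); t to first gridline: x 1.9705, y 0.3209 (then +3.8637 / +1.0353)
    (3,1) via y @ 0.3209
    (3,0) via y @ 1.3562  # hit
  → r_7 = 1.3562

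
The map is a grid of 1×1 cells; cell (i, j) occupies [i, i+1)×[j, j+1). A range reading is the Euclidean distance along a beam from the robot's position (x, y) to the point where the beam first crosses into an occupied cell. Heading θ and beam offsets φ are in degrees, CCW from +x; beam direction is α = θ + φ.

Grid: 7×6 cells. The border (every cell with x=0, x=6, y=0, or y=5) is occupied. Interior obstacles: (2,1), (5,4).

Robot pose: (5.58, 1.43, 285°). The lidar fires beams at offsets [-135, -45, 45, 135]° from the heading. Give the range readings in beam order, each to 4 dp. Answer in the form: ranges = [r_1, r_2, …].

beam 1: φ=-135°, α=150°
  direction (-0.8660, 0.5000); cell (5,1); t to first gridline: x 0.6697, y 1.1400 (then +1.1547 / +2.0000)
    (4,1) via x @ 0.6697
    (4,2) via y @ 1.1400
    (3,2) via x @ 1.8244
    (2,2) via x @ 2.9791
    (2,3) via y @ 3.1400
    (1,3) via x @ 4.1338
    (1,4) via y @ 5.1400
    (0,4) via x @ 5.2885  # hit
  → r_1 = 5.2885
beam 2: φ=-45°, α=240°
  direction (-0.5000, -0.8660); cell (5,1); t to first gridline: x 1.1600, y 0.4965 (then +2.0000 / +1.1547)
    (5,0) via y @ 0.4965  # hit
  → r_2 = 0.4965
beam 3: φ=45°, α=330°
  direction (0.8660, -0.5000); cell (5,1); t to first gridline: x 0.4850, y 0.8600 (then +1.1547 / +2.0000)
    (6,1) via x @ 0.4850  # hit
  → r_3 = 0.4850
beam 4: φ=135°, α=60°
  direction (0.5000, 0.8660); cell (5,1); t to first gridline: x 0.8400, y 0.6582 (then +2.0000 / +1.1547)
    (5,2) via y @ 0.6582
    (6,2) via x @ 0.8400  # hit
  → r_4 = 0.8400

ranges = [5.2885, 0.4965, 0.4850, 0.8400]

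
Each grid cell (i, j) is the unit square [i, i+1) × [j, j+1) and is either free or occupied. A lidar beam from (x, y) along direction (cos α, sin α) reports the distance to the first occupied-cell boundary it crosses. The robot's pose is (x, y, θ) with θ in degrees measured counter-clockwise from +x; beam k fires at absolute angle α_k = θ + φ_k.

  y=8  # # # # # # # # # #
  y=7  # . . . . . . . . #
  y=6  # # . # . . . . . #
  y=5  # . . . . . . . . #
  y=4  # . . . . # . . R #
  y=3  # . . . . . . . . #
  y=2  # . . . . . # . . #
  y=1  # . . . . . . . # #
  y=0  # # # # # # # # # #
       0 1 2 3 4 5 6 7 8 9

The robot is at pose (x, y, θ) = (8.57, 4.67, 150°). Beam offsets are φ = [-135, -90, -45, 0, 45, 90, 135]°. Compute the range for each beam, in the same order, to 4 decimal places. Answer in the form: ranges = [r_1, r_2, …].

beam 1: φ=-135°, α=15°
  cosα=0.9659 sinα=0.2588 | (8,4) | tMaxX 0.4452 tMaxY 1.2750 | tΔX 1.0353 tΔY 3.8637
    t=0.4452 [x] (9,4) — stop
  → r_1 = 0.4452
beam 2: φ=-90°, α=60°
  cosα=0.5000 sinα=0.8660 | (8,4) | tMaxX 0.8600 tMaxY 0.3811 | tΔX 2.0000 tΔY 1.1547
    t=0.3811 [y] (8,5)
    t=0.8600 [x] (9,5) — stop
  → r_2 = 0.8600
beam 3: φ=-45°, α=105°
  cosα=-0.2588 sinα=0.9659 | (8,4) | tMaxX 2.2023 tMaxY 0.3416 | tΔX 3.8637 tΔY 1.0353
    t=0.3416 [y] (8,5)
    t=1.3769 [y] (8,6)
    t=2.2023 [x] (7,6)
    t=2.4122 [y] (7,7)
    t=3.4475 [y] (7,8) — stop
  → r_3 = 3.4475
beam 4: φ=0°, α=150°
  cosα=-0.8660 sinα=0.5000 | (8,4) | tMaxX 0.6582 tMaxY 0.6600 | tΔX 1.1547 tΔY 2.0000
    t=0.6582 [x] (7,4)
    t=0.6600 [y] (7,5)
    t=1.8129 [x] (6,5)
    t=2.6600 [y] (6,6)
    t=2.9676 [x] (5,6)
    t=4.1223 [x] (4,6)
    t=4.6600 [y] (4,7)
    t=5.2770 [x] (3,7)
    t=6.4317 [x] (2,7)
    t=6.6600 [y] (2,8) — stop
  → r_4 = 6.6600
beam 5: φ=45°, α=195°
  cosα=-0.9659 sinα=-0.2588 | (8,4) | tMaxX 0.5901 tMaxY 2.5887 | tΔX 1.0353 tΔY 3.8637
    t=0.5901 [x] (7,4)
    t=1.6254 [x] (6,4)
    t=2.5887 [y] (6,3)
    t=2.6607 [x] (5,3)
    t=3.6959 [x] (4,3)
    t=4.7312 [x] (3,3)
    t=5.7665 [x] (2,3)
    t=6.4524 [y] (2,2)
    t=6.8018 [x] (1,2)
    t=7.8370 [x] (0,2) — stop
  → r_5 = 7.8370
beam 6: φ=90°, α=240°
  cosα=-0.5000 sinα=-0.8660 | (8,4) | tMaxX 1.1400 tMaxY 0.7736 | tΔX 2.0000 tΔY 1.1547
    t=0.7736 [y] (8,3)
    t=1.1400 [x] (7,3)
    t=1.9283 [y] (7,2)
    t=3.0831 [y] (7,1)
    t=3.1400 [x] (6,1)
    t=4.2378 [y] (6,0) — stop
  → r_6 = 4.2378
beam 7: φ=135°, α=285°
  cosα=0.2588 sinα=-0.9659 | (8,4) | tMaxX 1.6614 tMaxY 0.6936 | tΔX 3.8637 tΔY 1.0353
    t=0.6936 [y] (8,3)
    t=1.6614 [x] (9,3) — stop
  → r_7 = 1.6614

ranges = [0.4452, 0.8600, 3.4475, 6.6600, 7.8370, 4.2378, 1.6614]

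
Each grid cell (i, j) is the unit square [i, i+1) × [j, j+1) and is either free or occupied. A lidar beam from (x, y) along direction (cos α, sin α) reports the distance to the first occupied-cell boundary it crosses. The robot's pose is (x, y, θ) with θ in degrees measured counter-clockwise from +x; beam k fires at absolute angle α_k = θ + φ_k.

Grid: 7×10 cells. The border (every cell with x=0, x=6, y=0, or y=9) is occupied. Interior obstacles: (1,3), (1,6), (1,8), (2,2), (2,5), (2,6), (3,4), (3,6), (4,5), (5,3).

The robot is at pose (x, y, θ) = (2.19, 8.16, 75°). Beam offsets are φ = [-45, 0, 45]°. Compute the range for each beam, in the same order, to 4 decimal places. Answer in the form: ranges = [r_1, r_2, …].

ranges = [1.6800, 0.8696, 0.3800]

beam 1: φ=-45°, α=30°
  direction (0.8660, 0.5000); cell (2,8); t to first gridline: x 0.9353, y 1.6800 (then +1.1547 / +2.0000)
    (3,8) via x @ 0.9353
    (3,9) via y @ 1.6800  # hit
  → r_1 = 1.6800
beam 2: φ=0°, α=75°
  direction (0.2588, 0.9659); cell (2,8); t to first gridline: x 3.1296, y 0.8696 (then +3.8637 / +1.0353)
    (2,9) via y @ 0.8696  # hit
  → r_2 = 0.8696
beam 3: φ=45°, α=120°
  direction (-0.5000, 0.8660); cell (2,8); t to first gridline: x 0.3800, y 0.9699 (then +2.0000 / +1.1547)
    (1,8) via x @ 0.3800  # hit
  → r_3 = 0.3800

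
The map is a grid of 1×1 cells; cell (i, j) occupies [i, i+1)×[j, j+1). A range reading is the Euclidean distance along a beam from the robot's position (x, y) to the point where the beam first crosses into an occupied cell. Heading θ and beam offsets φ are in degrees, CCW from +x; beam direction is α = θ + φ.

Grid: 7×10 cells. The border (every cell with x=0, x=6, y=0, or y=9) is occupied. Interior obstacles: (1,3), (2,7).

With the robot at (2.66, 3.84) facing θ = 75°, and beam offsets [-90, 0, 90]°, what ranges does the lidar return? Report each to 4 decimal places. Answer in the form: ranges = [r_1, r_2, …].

beam 1: φ=-90°, α=345°
  d=(0.9659,-0.2588)  start (2,3)  tX=0.3520 tY=3.2455  stride 1/|dx|=1.0353 1/|dy|=3.8637
    cross x-line → (3,3), t=0.3520
    cross x-line → (4,3), t=1.3873
    cross x-line → (5,3), t=2.4225
    cross y-line → (5,2), t=3.2455
    cross x-line → (6,2), t=3.4578 (wall)
  → r_1 = 3.4578
beam 2: φ=0°, α=75°
  d=(0.2588,0.9659)  start (2,3)  tX=1.3137 tY=0.1656  stride 1/|dx|=3.8637 1/|dy|=1.0353
    cross y-line → (2,4), t=0.1656
    cross y-line → (2,5), t=1.2009
    cross x-line → (3,5), t=1.3137
    cross y-line → (3,6), t=2.2362
    cross y-line → (3,7), t=3.2715
    cross y-line → (3,8), t=4.3067
    cross x-line → (4,8), t=5.1774
    cross y-line → (4,9), t=5.3420 (wall)
  → r_2 = 5.3420
beam 3: φ=90°, α=165°
  d=(-0.9659,0.2588)  start (2,3)  tX=0.6833 tY=0.6182  stride 1/|dx|=1.0353 1/|dy|=3.8637
    cross y-line → (2,4), t=0.6182
    cross x-line → (1,4), t=0.6833
    cross x-line → (0,4), t=1.7186 (wall)
  → r_3 = 1.7186

ranges = [3.4578, 5.3420, 1.7186]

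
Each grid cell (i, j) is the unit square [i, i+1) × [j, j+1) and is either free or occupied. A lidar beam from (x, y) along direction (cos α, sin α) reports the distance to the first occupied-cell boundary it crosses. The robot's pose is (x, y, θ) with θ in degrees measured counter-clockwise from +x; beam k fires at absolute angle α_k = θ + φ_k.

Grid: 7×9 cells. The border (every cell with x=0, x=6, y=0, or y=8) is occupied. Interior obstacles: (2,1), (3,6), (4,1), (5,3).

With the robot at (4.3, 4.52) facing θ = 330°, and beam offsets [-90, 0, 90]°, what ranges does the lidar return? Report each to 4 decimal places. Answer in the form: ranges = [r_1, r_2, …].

ranges = [2.9098, 1.0400, 3.4000]

beam 1: φ=-90°, α=240°
  cosα=-0.5000 sinα=-0.8660 | (4,4) | tMaxX 0.6000 tMaxY 0.6004 | tΔX 2.0000 tΔY 1.1547
    t=0.6000 [x] (3,4)
    t=0.6004 [y] (3,3)
    t=1.7551 [y] (3,2)
    t=2.6000 [x] (2,2)
    t=2.9098 [y] (2,1) — stop
  → r_1 = 2.9098
beam 2: φ=0°, α=330°
  cosα=0.8660 sinα=-0.5000 | (4,4) | tMaxX 0.8083 tMaxY 1.0400 | tΔX 1.1547 tΔY 2.0000
    t=0.8083 [x] (5,4)
    t=1.0400 [y] (5,3) — stop
  → r_2 = 1.0400
beam 3: φ=90°, α=60°
  cosα=0.5000 sinα=0.8660 | (4,4) | tMaxX 1.4000 tMaxY 0.5543 | tΔX 2.0000 tΔY 1.1547
    t=0.5543 [y] (4,5)
    t=1.4000 [x] (5,5)
    t=1.7090 [y] (5,6)
    t=2.8637 [y] (5,7)
    t=3.4000 [x] (6,7) — stop
  → r_3 = 3.4000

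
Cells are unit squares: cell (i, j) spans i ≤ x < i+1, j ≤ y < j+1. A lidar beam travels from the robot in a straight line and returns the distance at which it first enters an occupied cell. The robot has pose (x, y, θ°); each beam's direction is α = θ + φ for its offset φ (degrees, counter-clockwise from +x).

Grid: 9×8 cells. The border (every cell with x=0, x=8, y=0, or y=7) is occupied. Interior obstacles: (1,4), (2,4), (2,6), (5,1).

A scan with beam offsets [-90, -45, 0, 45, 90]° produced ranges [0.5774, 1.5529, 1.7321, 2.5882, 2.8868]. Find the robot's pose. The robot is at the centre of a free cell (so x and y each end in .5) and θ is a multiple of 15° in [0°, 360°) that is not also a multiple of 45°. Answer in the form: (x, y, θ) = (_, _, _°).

(x, y, θ) = (2.5, 3.5, 210°)

The pose lattice has 38·16 = 608 candidates. Test each by forward raycasting.
  (3.5, 3.5, 75°): beam 1 = 4.6587 ≠ 0.5774 ✗
  (3.5, 4.5, 75°): beam 1 = 4.6587 ≠ 0.5774 ✗
  (4.5, 5.5, 105°): beam 1 = 3.6235 ≠ 0.5774 ✗
  (6.5, 5.5, 30°): beam 1 = 3.0000 ≠ 0.5774 ✗
  …
  (2.5, 3.5, 210°): r_1=0.5774, r_2=1.5529, r_3=1.7321, r_4=2.5882, r_5=2.8868 — all match ✓
Unique over the lattice → pose = (2.5, 3.5, 210°).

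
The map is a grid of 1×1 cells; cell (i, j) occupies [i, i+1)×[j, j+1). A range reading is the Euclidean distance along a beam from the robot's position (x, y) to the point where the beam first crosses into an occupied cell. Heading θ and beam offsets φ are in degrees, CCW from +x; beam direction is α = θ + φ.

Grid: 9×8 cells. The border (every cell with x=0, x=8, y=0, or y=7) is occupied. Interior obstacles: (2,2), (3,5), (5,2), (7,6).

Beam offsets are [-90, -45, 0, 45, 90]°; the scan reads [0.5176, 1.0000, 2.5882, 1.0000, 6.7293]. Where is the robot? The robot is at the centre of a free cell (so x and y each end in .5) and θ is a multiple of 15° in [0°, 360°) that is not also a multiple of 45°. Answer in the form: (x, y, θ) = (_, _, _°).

Enumerate (i+0.5, j+0.5, θ) over the 38 free cells and 16 admissible headings. For each, cast all 5 beams and compare to the given ranges.
  (3.5, 1.5, 105°): beam 1 = 1.9319 ≠ 0.5176 ✗
  (6.5, 4.5, 330°): beam 1 = 1.7321 ≠ 0.5176 ✗
  (6.5, 5.5, 300°): beam 1 = 5.0000 ≠ 0.5176 ✗
  (3.5, 6.5, 210°): beam 1 = 0.5774 ≠ 0.5176 ✗
  …
  (1.5, 3.5, 285°): r_1=0.5176, r_2=1.0000, r_3=2.5882, r_4=1.0000, r_5=6.7293 — all match ✓
No second candidate reproduces the full scan.

(x, y, θ) = (1.5, 3.5, 285°)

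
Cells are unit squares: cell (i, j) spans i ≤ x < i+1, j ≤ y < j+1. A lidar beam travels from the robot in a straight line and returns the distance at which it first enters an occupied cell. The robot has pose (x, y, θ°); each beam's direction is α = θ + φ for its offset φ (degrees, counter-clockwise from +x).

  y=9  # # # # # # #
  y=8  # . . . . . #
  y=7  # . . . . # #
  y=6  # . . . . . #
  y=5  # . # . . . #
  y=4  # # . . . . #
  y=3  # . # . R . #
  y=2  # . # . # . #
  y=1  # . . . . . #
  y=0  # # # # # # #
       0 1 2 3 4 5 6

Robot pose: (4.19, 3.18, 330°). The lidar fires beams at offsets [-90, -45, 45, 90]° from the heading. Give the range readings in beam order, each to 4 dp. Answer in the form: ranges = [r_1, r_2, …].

beam 1: φ=-90°, α=240°
  dir = (cos 240°, sin 240°) = (-0.5000, -0.8660); from cell (4,3)
  next x-line at t=0.3800, next y-line at t=0.2078; Δt_x=2.0000, Δt_y=1.1547
    y: enter (4,2) at t=0.2078 ← occupied
  → r_1 = 0.2078
beam 2: φ=-45°, α=285°
  dir = (cos 285°, sin 285°) = (0.2588, -0.9659); from cell (4,3)
  next x-line at t=3.1296, next y-line at t=0.1863; Δt_x=3.8637, Δt_y=1.0353
    y: enter (4,2) at t=0.1863 ← occupied
  → r_2 = 0.1863
beam 3: φ=45°, α=15°
  dir = (cos 15°, sin 15°) = (0.9659, 0.2588); from cell (4,3)
  next x-line at t=0.8386, next y-line at t=3.1682; Δt_x=1.0353, Δt_y=3.8637
    x: enter (5,3) at t=0.8386
    x: enter (6,3) at t=1.8738 ← occupied
  → r_3 = 1.8738
beam 4: φ=90°, α=60°
  dir = (cos 60°, sin 60°) = (0.5000, 0.8660); from cell (4,3)
  next x-line at t=1.6200, next y-line at t=0.9469; Δt_x=2.0000, Δt_y=1.1547
    y: enter (4,4) at t=0.9469
    x: enter (5,4) at t=1.6200
    y: enter (5,5) at t=2.1016
    y: enter (5,6) at t=3.2563
    x: enter (6,6) at t=3.6200 ← occupied
  → r_4 = 3.6200

ranges = [0.2078, 0.1863, 1.8738, 3.6200]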